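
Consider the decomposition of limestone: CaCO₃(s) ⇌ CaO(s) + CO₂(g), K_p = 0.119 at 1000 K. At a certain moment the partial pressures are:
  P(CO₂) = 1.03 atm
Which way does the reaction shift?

(CaCO₃, CaO are pure solids — omitted from Q_p.)
Q_p = P(CO₂) = 1.03
Q_p = 1.03 > K_p = 0.119, so the reverse reaction proceeds.

to the left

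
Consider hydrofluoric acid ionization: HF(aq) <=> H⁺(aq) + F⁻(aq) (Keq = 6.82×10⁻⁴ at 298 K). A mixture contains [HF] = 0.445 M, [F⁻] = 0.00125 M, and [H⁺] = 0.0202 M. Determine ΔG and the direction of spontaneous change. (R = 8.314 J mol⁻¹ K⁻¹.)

ΔG = -6.16 kJ/mol; the forward reaction is spontaneous

Q = [H⁺]·[F⁻] / [HF] = (0.0202)·(0.00125) / (0.445) = 5.67×10⁻⁵
ΔG = RT ln(Q/Keq) = (8.314 J mol⁻¹ K⁻¹)(298 K) × ln(5.67×10⁻⁵/6.82×10⁻⁴)
   = (2.478 kJ/mol)(-2.487) = -6.16 kJ/mol
ΔG < 0, so the forward reaction is spontaneous (proceeds forward).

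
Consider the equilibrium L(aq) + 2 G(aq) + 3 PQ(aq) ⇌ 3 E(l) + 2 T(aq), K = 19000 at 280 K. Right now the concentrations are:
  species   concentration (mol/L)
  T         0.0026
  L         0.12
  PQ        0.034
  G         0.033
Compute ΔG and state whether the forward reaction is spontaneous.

(E is a pure liquid — omitted from Q.)
Q = [T]² / ([L]·[G]²·[PQ]³) = (0.0026)² / ((0.12)·(0.033)²·(0.034)³) = 1320
ΔG = RT ln(Q/K) = (8.314 J mol⁻¹ K⁻¹)(280 K) × ln(1320/19000)
   = (2.328 kJ/mol)(-2.667) = -6.21 kJ/mol
ΔG < 0, so the forward reaction is spontaneous (proceeds forward).

ΔG = -6.21 kJ/mol; the forward reaction is spontaneous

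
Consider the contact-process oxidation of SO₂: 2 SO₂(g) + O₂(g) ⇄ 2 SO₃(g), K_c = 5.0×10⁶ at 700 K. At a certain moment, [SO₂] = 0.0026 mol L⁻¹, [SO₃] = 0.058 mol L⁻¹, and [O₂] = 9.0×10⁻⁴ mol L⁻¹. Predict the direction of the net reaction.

forward (toward products)

Q_c = [SO₃]² / ([SO₂]²·[O₂]) = (0.058)² / ((0.0026)²·(9.0×10⁻⁴)) = 5.5×10⁵
Q_c = 5.5×10⁵ < K_c = 5.0×10⁶, so the forward reaction proceeds.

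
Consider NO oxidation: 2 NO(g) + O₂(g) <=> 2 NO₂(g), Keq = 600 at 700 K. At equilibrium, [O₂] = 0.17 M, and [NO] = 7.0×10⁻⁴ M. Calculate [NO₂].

At equilibrium, Keq = [NO₂]² / ([NO]²·[O₂]) = 600.
([NO₂])² / ((7.0×10⁻⁴)²·(0.17)) = 600
[NO₂]² = 5.00×10⁻⁵ ⇒ [NO₂] = 0.0071 M

[NO₂] = 0.0071 M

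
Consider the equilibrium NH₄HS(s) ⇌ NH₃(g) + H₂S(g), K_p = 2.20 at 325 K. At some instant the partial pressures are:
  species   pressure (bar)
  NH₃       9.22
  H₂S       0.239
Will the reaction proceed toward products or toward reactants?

(NH₄HS is a pure solid — omitted from Q_p.)
Q_p = P(NH₃)·P(H₂S) = (9.22)·(0.239) = 2.20
Q_p = 2.20 = K_p, so the system is already at equilibrium.

no net change (already at equilibrium)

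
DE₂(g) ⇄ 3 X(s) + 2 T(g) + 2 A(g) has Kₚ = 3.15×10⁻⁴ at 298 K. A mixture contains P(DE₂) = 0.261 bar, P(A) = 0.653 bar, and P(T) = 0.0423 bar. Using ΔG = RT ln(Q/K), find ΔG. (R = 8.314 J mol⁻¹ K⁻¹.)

(X is a pure solid — omitted from Qₚ.)
Qₚ = P(T)²·P(A)² / P(DE₂) = (0.0423)²·(0.653)² / (0.261) = 0.00292
ΔG = RT ln(Qₚ/Kₚ) = (8.314 J mol⁻¹ K⁻¹)(298 K) × ln(0.00292/3.15×10⁻⁴)
   = (2.478 kJ/mol)(2.227) = 5.52 kJ/mol
ΔG > 0, so the forward reaction is non-spontaneous (proceeds in reverse).

ΔG = 5.52 kJ/mol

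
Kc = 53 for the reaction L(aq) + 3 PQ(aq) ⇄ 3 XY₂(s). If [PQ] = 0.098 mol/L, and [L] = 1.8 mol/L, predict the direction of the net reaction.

to the left

(XY₂ is a pure solid — omitted from Qc.)
Qc = 1 / ([L]·[PQ]³) = 1 / ((1.8)·(0.098)³) = 590
Qc = 590 > Kc = 53, so the reverse reaction proceeds.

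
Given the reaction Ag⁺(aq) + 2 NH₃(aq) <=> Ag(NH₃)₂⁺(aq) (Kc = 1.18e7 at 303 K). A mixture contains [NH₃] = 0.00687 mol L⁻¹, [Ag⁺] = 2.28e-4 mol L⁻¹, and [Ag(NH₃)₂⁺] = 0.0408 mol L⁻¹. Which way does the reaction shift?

in the forward direction

Qc = [Ag(NH₃)₂⁺] / ([Ag⁺]·[NH₃]²) = (0.0408) / ((2.28e-4)·(0.00687)²) = 3.79e6
Qc = 3.79e6 < Kc = 1.18e7, so the forward reaction proceeds.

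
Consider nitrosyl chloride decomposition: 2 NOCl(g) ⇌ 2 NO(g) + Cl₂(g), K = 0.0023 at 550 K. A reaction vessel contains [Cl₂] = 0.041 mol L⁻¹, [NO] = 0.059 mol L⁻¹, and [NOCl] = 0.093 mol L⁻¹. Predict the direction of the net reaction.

Q = [NO]²·[Cl₂] / [NOCl]² = (0.059)²·(0.041) / (0.093)² = 0.017
Q = 0.017 > K = 0.0023, so the reverse reaction proceeds.

to the left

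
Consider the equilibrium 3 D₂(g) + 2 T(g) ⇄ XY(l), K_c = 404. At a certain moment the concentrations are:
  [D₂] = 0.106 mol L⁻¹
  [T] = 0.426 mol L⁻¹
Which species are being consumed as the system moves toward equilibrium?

(XY is a pure liquid — omitted from Q_c.)
Q_c = 1 / ([D₂]³·[T]²) = 1 / ((0.106)³·(0.426)²) = 4630
Q_c = 4630 > K_c = 404: net reverse reaction.

XY (products)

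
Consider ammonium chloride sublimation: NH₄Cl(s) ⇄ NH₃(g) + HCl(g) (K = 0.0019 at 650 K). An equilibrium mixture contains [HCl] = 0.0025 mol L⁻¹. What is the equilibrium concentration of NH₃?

(NH₄Cl is a pure solid — omitted from K.)
At equilibrium, K = [NH₃]·[HCl] = 0.0019.
([NH₃])·(0.0025) = 0.0019
[NH₃] = 0.760 = 0.76 mol L⁻¹

[NH₃] = 0.76 mol L⁻¹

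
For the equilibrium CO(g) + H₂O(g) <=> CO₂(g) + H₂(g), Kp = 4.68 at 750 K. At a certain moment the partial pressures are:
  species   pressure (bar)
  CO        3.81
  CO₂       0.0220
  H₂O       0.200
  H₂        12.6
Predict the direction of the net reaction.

Qp = P(CO₂)·P(H₂) / (P(CO)·P(H₂O)) = (0.0220)·(12.6) / ((3.81)·(0.200)) = 0.364
Qp = 0.364 < Kp = 4.68, so the forward reaction proceeds.

forward (toward products)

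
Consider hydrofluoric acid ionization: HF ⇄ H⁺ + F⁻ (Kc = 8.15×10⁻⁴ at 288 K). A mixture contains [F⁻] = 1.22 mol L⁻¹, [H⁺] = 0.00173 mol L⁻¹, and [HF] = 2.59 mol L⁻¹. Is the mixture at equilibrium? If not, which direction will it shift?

Qc = [H⁺]·[F⁻] / [HF] = (0.00173)·(1.22) / (2.59) = 8.15×10⁻⁴
Qc = 8.15×10⁻⁴ = Kc; the system is at equilibrium.

yes, at equilibrium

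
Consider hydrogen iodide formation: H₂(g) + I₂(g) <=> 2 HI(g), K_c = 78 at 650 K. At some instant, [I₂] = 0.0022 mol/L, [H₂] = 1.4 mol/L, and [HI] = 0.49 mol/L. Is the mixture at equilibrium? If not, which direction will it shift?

Q_c = [HI]² / ([H₂]·[I₂]) = (0.49)² / ((1.4)·(0.0022)) = 78
Q_c = 78 = K_c; the system is at equilibrium.

yes, at equilibrium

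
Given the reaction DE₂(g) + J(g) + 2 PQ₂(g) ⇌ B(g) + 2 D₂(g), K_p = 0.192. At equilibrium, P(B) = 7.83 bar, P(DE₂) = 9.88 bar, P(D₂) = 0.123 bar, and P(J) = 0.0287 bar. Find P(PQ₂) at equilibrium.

P(PQ₂) = 1.48 bar

At equilibrium, K_p = P(B)·P(D₂)² / (P(DE₂)·P(J)·P(PQ₂)²) = 0.192.
(7.83)·(0.123)² / ((9.88)·(0.0287)·(P(PQ₂))²) = 0.192
P(PQ₂)² = 2.18 ⇒ P(PQ₂) = 1.48 bar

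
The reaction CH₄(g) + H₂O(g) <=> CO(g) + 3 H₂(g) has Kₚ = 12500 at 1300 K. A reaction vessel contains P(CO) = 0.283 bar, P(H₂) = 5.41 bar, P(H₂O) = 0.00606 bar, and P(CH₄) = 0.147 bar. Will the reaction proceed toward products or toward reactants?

Qₚ = P(CO)·P(H₂)³ / (P(CH₄)·P(H₂O)) = (0.283)·(5.41)³ / ((0.147)·(0.00606)) = 50300
Qₚ = 50300 > Kₚ = 12500, so the reverse reaction proceeds.

toward reactants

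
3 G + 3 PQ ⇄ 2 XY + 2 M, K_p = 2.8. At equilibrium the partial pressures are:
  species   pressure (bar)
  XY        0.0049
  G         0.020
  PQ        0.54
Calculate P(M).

P(M) = 0.38 bar

At equilibrium, K_p = P(XY)²·P(M)² / (P(G)³·P(PQ)³) = 2.8.
(0.0049)²·(P(M))² / ((0.020)³·(0.54)³) = 2.8
P(M)² = 0.147 ⇒ P(M) = 0.38 bar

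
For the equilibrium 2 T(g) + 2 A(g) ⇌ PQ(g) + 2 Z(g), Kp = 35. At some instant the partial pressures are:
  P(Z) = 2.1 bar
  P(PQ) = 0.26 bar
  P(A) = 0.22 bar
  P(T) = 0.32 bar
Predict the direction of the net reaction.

to the left

Qp = P(PQ)·P(Z)² / (P(T)²·P(A)²) = (0.26)·(2.1)² / ((0.32)²·(0.22)²) = 230
Qp = 230 > Kp = 35, so the reverse reaction proceeds.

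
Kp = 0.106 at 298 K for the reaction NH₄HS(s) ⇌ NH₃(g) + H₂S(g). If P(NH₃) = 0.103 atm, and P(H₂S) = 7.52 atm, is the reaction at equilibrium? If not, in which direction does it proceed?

(NH₄HS is a pure solid — omitted from Qp.)
Qp = P(NH₃)·P(H₂S) = (0.103)·(7.52) = 0.775
Qp = 0.775 > Kp = 0.106, so the reverse reaction proceeds.

in the reverse direction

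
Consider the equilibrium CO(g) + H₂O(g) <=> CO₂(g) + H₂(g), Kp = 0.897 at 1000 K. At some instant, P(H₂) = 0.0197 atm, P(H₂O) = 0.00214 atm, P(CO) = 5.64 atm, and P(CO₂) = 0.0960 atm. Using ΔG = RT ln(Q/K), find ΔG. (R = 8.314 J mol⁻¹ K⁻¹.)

Qp = P(CO₂)·P(H₂) / (P(CO)·P(H₂O)) = (0.0960)·(0.0197) / ((5.64)·(0.00214)) = 0.157
ΔG = RT ln(Qp/Kp) = (8.314 J mol⁻¹ K⁻¹)(1000 K) × ln(0.157/0.897)
   = (8.314 kJ/mol)(-1.743) = -14.5 kJ/mol
ΔG < 0, so the forward reaction is spontaneous (proceeds forward).

ΔG = -14.5 kJ/mol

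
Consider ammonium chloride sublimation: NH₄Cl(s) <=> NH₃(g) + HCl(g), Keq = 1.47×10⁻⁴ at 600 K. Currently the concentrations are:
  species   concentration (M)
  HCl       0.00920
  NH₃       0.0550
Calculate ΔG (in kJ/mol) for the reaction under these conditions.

(NH₄Cl is a pure solid — omitted from Q.)
Q = [NH₃]·[HCl] = (0.0550)·(0.00920) = 5.06×10⁻⁴
ΔG = RT ln(Q/Keq) = (8.314 J mol⁻¹ K⁻¹)(600 K) × ln(5.06×10⁻⁴/1.47×10⁻⁴)
   = (4.988 kJ/mol)(1.236) = 6.17 kJ/mol
ΔG > 0, so the forward reaction is non-spontaneous (proceeds in reverse).

ΔG = 6.17 kJ/mol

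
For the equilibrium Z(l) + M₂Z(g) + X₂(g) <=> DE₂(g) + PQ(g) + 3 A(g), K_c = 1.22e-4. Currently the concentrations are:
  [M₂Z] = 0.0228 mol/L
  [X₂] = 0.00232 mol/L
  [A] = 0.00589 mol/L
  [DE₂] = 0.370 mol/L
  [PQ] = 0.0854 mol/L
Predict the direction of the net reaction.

(Z is a pure liquid — omitted from Q_c.)
Q_c = [DE₂]·[PQ]·[A]³ / ([M₂Z]·[X₂]) = (0.370)·(0.0854)·(0.00589)³ / ((0.0228)·(0.00232)) = 1.22e-4
Q_c = 1.22e-4 = K_c, so the system is already at equilibrium.

no net change (already at equilibrium)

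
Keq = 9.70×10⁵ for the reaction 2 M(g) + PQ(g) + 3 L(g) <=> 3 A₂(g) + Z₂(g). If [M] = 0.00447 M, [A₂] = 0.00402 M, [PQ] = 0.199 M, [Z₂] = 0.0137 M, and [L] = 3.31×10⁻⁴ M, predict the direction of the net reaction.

in the reverse direction

Q = [A₂]³·[Z₂] / ([M]²·[PQ]·[L]³) = (0.00402)³·(0.0137) / ((0.00447)²·(0.199)·(3.31×10⁻⁴)³) = 6.17×10⁶
Q = 6.17×10⁶ > Keq = 9.70×10⁵, so the reverse reaction proceeds.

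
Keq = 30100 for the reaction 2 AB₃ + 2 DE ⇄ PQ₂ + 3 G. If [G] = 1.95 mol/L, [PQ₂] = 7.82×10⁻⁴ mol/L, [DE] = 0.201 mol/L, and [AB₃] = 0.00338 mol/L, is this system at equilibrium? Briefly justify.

Q = [PQ₂]·[G]³ / ([AB₃]²·[DE]²) = (7.82×10⁻⁴)·(1.95)³ / ((0.00338)²·(0.201)²) = 12600
Q = 12600 < Keq = 30100: net forward reaction.

no; Q < K, reaction proceeds forward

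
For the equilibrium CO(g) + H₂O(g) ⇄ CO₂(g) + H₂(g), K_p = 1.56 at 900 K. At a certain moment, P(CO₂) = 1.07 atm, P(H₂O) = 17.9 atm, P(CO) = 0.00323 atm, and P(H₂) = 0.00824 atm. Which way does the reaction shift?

to the right

Q_p = P(CO₂)·P(H₂) / (P(CO)·P(H₂O)) = (1.07)·(0.00824) / ((0.00323)·(17.9)) = 0.152
Q_p = 0.152 < K_p = 1.56, so the forward reaction proceeds.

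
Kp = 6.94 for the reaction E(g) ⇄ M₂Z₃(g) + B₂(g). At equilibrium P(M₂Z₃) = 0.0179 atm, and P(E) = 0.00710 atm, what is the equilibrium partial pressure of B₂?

P(B₂) = 2.75 atm

At equilibrium, Kp = P(M₂Z₃)·P(B₂) / P(E) = 6.94.
(0.0179)·(P(B₂)) / (0.00710) = 6.94
P(B₂) = 2.75 atm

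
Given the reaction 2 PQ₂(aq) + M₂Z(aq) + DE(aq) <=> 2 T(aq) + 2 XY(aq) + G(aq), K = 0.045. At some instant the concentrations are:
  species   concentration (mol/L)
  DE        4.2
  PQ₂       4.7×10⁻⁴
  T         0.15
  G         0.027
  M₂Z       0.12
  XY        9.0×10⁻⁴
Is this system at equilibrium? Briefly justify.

Q = [T]²·[XY]²·[G] / ([PQ₂]²·[M₂Z]·[DE]) = (0.15)²·(9.0×10⁻⁴)²·(0.027) / ((4.7×10⁻⁴)²·(0.12)·(4.2)) = 0.0044
Q = 0.0044 < K = 0.045: net forward reaction.

no; Q < K, reaction proceeds forward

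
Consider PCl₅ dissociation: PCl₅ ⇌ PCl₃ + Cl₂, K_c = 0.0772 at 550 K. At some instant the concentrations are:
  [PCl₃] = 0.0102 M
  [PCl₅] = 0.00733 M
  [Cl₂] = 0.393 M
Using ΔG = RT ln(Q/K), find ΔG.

ΔG = 8.95 kJ/mol

Q_c = [PCl₃]·[Cl₂] / [PCl₅] = (0.0102)·(0.393) / (0.00733) = 0.547
ΔG = RT ln(Q_c/K_c) = (8.314 J mol⁻¹ K⁻¹)(550 K) × ln(0.547/0.0772)
   = (4.573 kJ/mol)(1.958) = 8.95 kJ/mol
ΔG > 0, so the forward reaction is non-spontaneous (proceeds in reverse).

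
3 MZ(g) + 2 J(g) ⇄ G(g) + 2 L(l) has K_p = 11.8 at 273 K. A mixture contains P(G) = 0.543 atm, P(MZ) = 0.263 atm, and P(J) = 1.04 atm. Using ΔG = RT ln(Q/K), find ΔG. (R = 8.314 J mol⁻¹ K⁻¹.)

(L is a pure liquid — omitted from Q_p.)
Q_p = P(G) / (P(MZ)³·P(J)²) = (0.543) / ((0.263)³·(1.04)²) = 27.6
ΔG = RT ln(Q_p/K_p) = (8.314 J mol⁻¹ K⁻¹)(273 K) × ln(27.6/11.8)
   = (2.270 kJ/mol)(0.8497) = 1.93 kJ/mol
ΔG > 0, so the forward reaction is non-spontaneous (proceeds in reverse).

ΔG = 1.93 kJ/mol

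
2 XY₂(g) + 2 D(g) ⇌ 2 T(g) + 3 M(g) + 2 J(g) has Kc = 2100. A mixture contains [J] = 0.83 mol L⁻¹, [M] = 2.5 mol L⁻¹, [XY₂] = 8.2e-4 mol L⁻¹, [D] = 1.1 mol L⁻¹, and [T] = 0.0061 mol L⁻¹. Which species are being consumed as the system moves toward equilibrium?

Qc = [T]²·[M]³·[J]² / ([XY₂]²·[D]²) = (0.0061)²·(2.5)³·(0.83)² / ((8.2e-4)²·(1.1)²) = 490
Qc = 490 < Kc = 2100: net forward reaction.

XY₂, D (reactants)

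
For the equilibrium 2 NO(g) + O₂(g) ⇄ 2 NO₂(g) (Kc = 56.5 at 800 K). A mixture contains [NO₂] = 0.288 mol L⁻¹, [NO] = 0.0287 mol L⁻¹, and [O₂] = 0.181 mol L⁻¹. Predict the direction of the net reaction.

Qc = [NO₂]² / ([NO]²·[O₂]) = (0.288)² / ((0.0287)²·(0.181)) = 556
Qc = 556 > Kc = 56.5, so the reverse reaction proceeds.

to the left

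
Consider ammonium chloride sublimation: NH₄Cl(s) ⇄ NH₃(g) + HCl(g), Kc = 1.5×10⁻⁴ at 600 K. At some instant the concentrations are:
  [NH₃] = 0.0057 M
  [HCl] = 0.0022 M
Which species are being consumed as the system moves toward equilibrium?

(NH₄Cl is a pure solid — omitted from Qc.)
Qc = [NH₃]·[HCl] = (0.0057)·(0.0022) = 1.3×10⁻⁵
Qc = 1.3×10⁻⁵ < Kc = 1.5×10⁻⁴: net forward reaction.

NH₄Cl (reactants)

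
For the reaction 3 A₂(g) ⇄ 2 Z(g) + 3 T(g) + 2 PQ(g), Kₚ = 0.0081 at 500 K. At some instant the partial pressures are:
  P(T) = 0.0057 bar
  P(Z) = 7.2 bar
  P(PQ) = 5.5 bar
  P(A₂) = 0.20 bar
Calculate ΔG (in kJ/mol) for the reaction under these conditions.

Qₚ = P(Z)²·P(T)³·P(PQ)² / P(A₂)³ = (7.2)²·(0.0057)³·(5.5)² / (0.20)³ = 0.0363
ΔG = RT ln(Qₚ/Kₚ) = (8.314 J mol⁻¹ K⁻¹)(500 K) × ln(0.0363/0.0081)
   = (4.157 kJ/mol)(1.500) = 6.24 kJ/mol
ΔG > 0, so the forward reaction is non-spontaneous (proceeds in reverse).

ΔG = 6.24 kJ/mol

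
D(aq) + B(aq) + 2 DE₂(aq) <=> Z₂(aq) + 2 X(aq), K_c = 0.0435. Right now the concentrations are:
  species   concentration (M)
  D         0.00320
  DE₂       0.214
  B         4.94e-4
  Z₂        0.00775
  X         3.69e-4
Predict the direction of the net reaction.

to the right

Q_c = [Z₂]·[X]² / ([D]·[B]·[DE₂]²) = (0.00775)·(3.69e-4)² / ((0.00320)·(4.94e-4)·(0.214)²) = 0.0146
Q_c = 0.0146 < K_c = 0.0435, so the forward reaction proceeds.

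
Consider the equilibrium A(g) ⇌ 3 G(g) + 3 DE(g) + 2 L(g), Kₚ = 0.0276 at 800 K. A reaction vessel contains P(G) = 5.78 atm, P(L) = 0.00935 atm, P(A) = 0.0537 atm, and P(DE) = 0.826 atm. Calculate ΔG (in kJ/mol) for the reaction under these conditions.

ΔG = 12.4 kJ/mol

Qₚ = P(G)³·P(DE)³·P(L)² / P(A) = (5.78)³·(0.826)³·(0.00935)² / (0.0537) = 0.177
ΔG = RT ln(Qₚ/Kₚ) = (8.314 J mol⁻¹ K⁻¹)(800 K) × ln(0.177/0.0276)
   = (6.651 kJ/mol)(1.858) = 12.4 kJ/mol
ΔG > 0, so the forward reaction is non-spontaneous (proceeds in reverse).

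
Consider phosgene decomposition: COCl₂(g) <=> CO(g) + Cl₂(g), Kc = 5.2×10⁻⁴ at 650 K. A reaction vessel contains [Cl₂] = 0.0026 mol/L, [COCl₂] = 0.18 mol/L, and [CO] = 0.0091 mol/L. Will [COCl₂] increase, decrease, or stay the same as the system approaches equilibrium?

decrease

Qc = [CO]·[Cl₂] / [COCl₂] = (0.0091)·(0.0026) / (0.18) = 1.3×10⁻⁴
Qc = 1.3×10⁻⁴ < Kc = 5.2×10⁻⁴: net forward reaction.
COCl₂ is a reactant, so it decreases.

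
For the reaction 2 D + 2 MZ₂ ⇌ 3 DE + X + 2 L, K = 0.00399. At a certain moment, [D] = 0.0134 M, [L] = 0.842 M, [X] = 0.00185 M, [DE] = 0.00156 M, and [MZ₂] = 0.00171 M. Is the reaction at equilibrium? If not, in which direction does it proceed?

Q = [DE]³·[X]·[L]² / ([D]²·[MZ₂]²) = (0.00156)³·(0.00185)·(0.842)² / ((0.0134)²·(0.00171)²) = 0.00948
Q = 0.00948 > K = 0.00399, so the reverse reaction proceeds.

toward reactants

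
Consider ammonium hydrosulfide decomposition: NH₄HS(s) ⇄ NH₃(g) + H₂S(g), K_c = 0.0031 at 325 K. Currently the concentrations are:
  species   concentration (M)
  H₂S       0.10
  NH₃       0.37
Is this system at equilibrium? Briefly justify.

(NH₄HS is a pure solid — omitted from Q_c.)
Q_c = [NH₃]·[H₂S] = (0.37)·(0.10) = 0.037
Q_c = 0.037 > K_c = 0.0031: net reverse reaction.

no; Q > K, reaction proceeds in reverse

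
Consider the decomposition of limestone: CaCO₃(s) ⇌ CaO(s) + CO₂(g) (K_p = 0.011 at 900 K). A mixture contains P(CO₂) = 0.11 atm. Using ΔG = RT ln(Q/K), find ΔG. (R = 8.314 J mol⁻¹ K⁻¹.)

(CaCO₃, CaO are pure solids — omitted from Q_p.)
Q_p = P(CO₂) = 0.110
ΔG = RT ln(Q_p/K_p) = (8.314 J mol⁻¹ K⁻¹)(900 K) × ln(0.110/0.011)
   = (7.483 kJ/mol)(2.303) = 17.2 kJ/mol
ΔG > 0, so the forward reaction is non-spontaneous (proceeds in reverse).

ΔG = 17.2 kJ/mol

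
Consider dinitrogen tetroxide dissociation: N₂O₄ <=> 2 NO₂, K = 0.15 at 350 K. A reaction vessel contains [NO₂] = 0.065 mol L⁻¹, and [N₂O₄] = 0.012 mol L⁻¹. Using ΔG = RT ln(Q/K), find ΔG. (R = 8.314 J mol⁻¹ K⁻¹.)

Q = [NO₂]² / [N₂O₄] = (0.065)² / (0.012) = 0.352
ΔG = RT ln(Q/K) = (8.314 J mol⁻¹ K⁻¹)(350 K) × ln(0.352/0.15)
   = (2.910 kJ/mol)(0.8530) = 2.48 kJ/mol
ΔG > 0, so the forward reaction is non-spontaneous (proceeds in reverse).

ΔG = 2.48 kJ/mol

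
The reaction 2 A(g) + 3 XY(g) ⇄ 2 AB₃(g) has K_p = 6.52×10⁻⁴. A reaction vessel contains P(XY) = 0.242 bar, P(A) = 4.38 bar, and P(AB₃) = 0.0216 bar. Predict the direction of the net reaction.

to the left

Q_p = P(AB₃)² / (P(A)²·P(XY)³) = (0.0216)² / ((4.38)²·(0.242)³) = 0.00172
Q_p = 0.00172 > K_p = 6.52×10⁻⁴, so the reverse reaction proceeds.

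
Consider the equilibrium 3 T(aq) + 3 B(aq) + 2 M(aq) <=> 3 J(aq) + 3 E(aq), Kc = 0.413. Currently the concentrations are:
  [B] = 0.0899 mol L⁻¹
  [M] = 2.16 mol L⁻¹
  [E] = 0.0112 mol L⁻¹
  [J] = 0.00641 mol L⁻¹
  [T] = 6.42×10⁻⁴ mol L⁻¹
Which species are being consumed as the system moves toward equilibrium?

Qc = [J]³·[E]³ / ([T]³·[B]³·[M]²) = (0.00641)³·(0.0112)³ / ((6.42×10⁻⁴)³·(0.0899)³·(2.16)²) = 0.413
Qc = 0.413 = Kc; the system is at equilibrium.

none (at equilibrium)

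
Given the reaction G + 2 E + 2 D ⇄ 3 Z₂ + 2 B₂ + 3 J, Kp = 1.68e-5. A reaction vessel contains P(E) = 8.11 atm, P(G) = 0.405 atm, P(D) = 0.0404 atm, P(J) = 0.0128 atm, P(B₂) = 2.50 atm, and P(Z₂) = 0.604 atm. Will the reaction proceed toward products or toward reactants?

Qp = P(Z₂)³·P(B₂)²·P(J)³ / (P(G)·P(E)²·P(D)²) = (0.604)³·(2.50)²·(0.0128)³ / ((0.405)·(8.11)²·(0.0404)²) = 6.64e-5
Qp = 6.64e-5 > Kp = 1.68e-5, so the reverse reaction proceeds.

reverse (toward reactants)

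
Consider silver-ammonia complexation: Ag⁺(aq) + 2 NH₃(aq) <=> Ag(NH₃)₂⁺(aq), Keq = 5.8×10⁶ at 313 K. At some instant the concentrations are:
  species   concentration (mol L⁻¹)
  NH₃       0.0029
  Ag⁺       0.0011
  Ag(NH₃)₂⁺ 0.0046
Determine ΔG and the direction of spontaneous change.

Q = [Ag(NH₃)₂⁺] / ([Ag⁺]·[NH₃]²) = (0.0046) / ((0.0011)·(0.0029)²) = 4.97×10⁵
ΔG = RT ln(Q/Keq) = (8.314 J mol⁻¹ K⁻¹)(313 K) × ln(4.97×10⁵/5.8×10⁶)
   = (2.602 kJ/mol)(-2.457) = -6.39 kJ/mol
ΔG < 0, so the forward reaction is spontaneous (proceeds forward).

ΔG = -6.39 kJ/mol; the forward reaction is spontaneous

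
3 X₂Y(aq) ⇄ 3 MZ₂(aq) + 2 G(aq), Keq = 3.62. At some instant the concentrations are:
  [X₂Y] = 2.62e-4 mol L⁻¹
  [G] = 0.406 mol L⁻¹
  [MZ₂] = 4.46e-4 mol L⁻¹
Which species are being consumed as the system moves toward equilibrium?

Q = [MZ₂]³·[G]² / [X₂Y]³ = (4.46e-4)³·(0.406)² / (2.62e-4)³ = 0.813
Q = 0.813 < Keq = 3.62: net forward reaction.

X₂Y (reactants)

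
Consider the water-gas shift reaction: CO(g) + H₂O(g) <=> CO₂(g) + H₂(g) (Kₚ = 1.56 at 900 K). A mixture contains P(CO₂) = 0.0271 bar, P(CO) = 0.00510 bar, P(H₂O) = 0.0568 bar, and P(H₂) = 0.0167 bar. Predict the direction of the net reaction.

neither direction; the system is at equilibrium

Qₚ = P(CO₂)·P(H₂) / (P(CO)·P(H₂O)) = (0.0271)·(0.0167) / ((0.00510)·(0.0568)) = 1.56
Qₚ = 1.56 = Kₚ, so the system is already at equilibrium.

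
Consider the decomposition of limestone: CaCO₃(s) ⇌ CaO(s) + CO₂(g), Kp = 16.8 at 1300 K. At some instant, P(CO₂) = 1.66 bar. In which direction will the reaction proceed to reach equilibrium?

(CaCO₃, CaO are pure solids — omitted from Qp.)
Qp = P(CO₂) = 1.66
Qp = 1.66 < Kp = 16.8, so the forward reaction proceeds.

in the forward direction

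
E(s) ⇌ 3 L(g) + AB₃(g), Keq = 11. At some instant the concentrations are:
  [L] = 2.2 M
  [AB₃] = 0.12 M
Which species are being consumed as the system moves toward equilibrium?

E (reactants)

(E is a pure solid — omitted from Q.)
Q = [L]³·[AB₃] = (2.2)³·(0.12) = 1.3
Q = 1.3 < Keq = 11: net forward reaction.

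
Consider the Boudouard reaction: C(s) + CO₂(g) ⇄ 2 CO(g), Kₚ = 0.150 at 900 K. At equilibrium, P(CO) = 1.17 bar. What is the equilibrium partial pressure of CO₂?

P(CO₂) = 9.13 bar

(C is a pure solid — omitted from Kₚ.)
At equilibrium, Kₚ = P(CO)² / P(CO₂) = 0.150.
(1.17)² / (P(CO₂)) = 0.150
P(CO₂) = 9.13 bar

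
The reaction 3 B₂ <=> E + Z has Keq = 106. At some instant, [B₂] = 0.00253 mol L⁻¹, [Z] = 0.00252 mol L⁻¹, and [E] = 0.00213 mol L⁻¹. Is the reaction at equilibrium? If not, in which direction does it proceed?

Q = [E]·[Z] / [B₂]³ = (0.00213)·(0.00252) / (0.00253)³ = 331
Q = 331 > Keq = 106, so the reverse reaction proceeds.

in the reverse direction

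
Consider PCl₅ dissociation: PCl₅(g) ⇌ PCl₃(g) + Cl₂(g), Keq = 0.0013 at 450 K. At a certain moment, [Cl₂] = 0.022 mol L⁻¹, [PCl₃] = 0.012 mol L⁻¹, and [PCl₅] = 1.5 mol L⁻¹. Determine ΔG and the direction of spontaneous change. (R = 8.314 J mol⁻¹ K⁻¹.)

Q = [PCl₃]·[Cl₂] / [PCl₅] = (0.012)·(0.022) / (1.5) = 1.76×10⁻⁴
ΔG = RT ln(Q/Keq) = (8.314 J mol⁻¹ K⁻¹)(450 K) × ln(1.76×10⁻⁴/0.0013)
   = (3.741 kJ/mol)(-2.000) = -7.48 kJ/mol
ΔG < 0, so the forward reaction is spontaneous (proceeds forward).

ΔG = -7.48 kJ/mol; the forward reaction is spontaneous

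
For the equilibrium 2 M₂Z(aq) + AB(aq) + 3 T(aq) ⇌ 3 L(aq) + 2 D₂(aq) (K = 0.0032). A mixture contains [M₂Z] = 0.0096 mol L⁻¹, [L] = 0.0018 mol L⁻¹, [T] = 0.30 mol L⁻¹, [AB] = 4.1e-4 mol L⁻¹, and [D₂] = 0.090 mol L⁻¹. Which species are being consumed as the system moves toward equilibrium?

L, D₂ (products)

Q = [L]³·[D₂]² / ([M₂Z]²·[AB]·[T]³) = (0.0018)³·(0.090)² / ((0.0096)²·(4.1e-4)·(0.30)³) = 0.046
Q = 0.046 > K = 0.0032: net reverse reaction.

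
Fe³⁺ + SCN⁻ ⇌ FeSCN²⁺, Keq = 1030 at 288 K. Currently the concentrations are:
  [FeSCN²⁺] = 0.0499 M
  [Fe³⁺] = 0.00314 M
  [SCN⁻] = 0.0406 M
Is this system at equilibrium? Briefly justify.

Q = [FeSCN²⁺] / ([Fe³⁺]·[SCN⁻]) = (0.0499) / ((0.00314)·(0.0406)) = 391
Q = 391 < Keq = 1030: net forward reaction.

no; Q < K, reaction proceeds forward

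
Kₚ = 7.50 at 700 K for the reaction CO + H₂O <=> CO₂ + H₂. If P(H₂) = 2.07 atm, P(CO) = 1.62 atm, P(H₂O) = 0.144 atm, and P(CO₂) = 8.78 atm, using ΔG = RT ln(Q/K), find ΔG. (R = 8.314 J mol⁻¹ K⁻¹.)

ΔG = 13.6 kJ/mol

Qₚ = P(CO₂)·P(H₂) / (P(CO)·P(H₂O)) = (8.78)·(2.07) / ((1.62)·(0.144)) = 77.9
ΔG = RT ln(Qₚ/Kₚ) = (8.314 J mol⁻¹ K⁻¹)(700 K) × ln(77.9/7.50)
   = (5.820 kJ/mol)(2.341) = 13.6 kJ/mol
ΔG > 0, so the forward reaction is non-spontaneous (proceeds in reverse).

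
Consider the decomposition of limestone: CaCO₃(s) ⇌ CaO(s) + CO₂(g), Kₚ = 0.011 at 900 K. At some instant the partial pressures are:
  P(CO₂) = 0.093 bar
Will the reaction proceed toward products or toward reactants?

(CaCO₃, CaO are pure solids — omitted from Qₚ.)
Qₚ = P(CO₂) = 0.093
Qₚ = 0.093 > Kₚ = 0.011, so the reverse reaction proceeds.

in the reverse direction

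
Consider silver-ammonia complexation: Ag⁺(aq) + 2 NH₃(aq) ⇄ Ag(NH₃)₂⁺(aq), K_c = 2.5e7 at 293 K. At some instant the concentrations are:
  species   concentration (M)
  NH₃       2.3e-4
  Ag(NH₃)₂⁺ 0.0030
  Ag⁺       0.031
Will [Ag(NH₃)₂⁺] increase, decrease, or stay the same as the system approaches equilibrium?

Q_c = [Ag(NH₃)₂⁺] / ([Ag⁺]·[NH₃]²) = (0.0030) / ((0.031)·(2.3e-4)²) = 1.8e6
Q_c = 1.8e6 < K_c = 2.5e7: net forward reaction.
Ag(NH₃)₂⁺ is a product, so it increases.

increase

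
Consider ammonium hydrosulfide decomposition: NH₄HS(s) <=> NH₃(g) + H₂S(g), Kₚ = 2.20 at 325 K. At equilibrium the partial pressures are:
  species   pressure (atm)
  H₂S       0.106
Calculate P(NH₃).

P(NH₃) = 20.8 atm

(NH₄HS is a pure solid — omitted from Kₚ.)
At equilibrium, Kₚ = P(NH₃)·P(H₂S) = 2.20.
(P(NH₃))·(0.106) = 2.20
P(NH₃) = 20.8 atm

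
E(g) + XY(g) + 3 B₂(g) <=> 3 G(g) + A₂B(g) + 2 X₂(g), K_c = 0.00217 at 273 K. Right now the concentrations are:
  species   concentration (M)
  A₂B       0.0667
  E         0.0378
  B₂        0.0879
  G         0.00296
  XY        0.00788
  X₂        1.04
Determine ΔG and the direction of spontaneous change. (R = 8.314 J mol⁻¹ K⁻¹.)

ΔG = 3.29 kJ/mol; the forward reaction is non-spontaneous

Q_c = [G]³·[A₂B]·[X₂]² / ([E]·[XY]·[B₂]³) = (0.00296)³·(0.0667)·(1.04)² / ((0.0378)·(0.00788)·(0.0879)³) = 0.00925
ΔG = RT ln(Q_c/K_c) = (8.314 J mol⁻¹ K⁻¹)(273 K) × ln(0.00925/0.00217)
   = (2.270 kJ/mol)(1.450) = 3.29 kJ/mol
ΔG > 0, so the forward reaction is non-spontaneous (proceeds in reverse).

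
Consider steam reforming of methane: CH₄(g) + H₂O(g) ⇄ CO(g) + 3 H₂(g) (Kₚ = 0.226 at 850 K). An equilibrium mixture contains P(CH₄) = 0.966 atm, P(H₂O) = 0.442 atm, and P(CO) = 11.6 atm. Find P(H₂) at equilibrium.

P(H₂) = 0.203 atm

At equilibrium, Kₚ = P(CO)·P(H₂)³ / (P(CH₄)·P(H₂O)) = 0.226.
(11.6)·(P(H₂))³ / ((0.966)·(0.442)) = 0.226
P(H₂)³ = 0.00832 ⇒ P(H₂) = 0.203 atm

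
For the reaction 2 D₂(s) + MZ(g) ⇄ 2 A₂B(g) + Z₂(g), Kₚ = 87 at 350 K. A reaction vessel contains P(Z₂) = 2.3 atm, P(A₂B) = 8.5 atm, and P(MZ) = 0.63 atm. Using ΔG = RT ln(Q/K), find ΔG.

ΔG = 3.23 kJ/mol

(D₂ is a pure solid — omitted from Qₚ.)
Qₚ = P(A₂B)²·P(Z₂) / P(MZ) = (8.5)²·(2.3) / (0.63) = 264
ΔG = RT ln(Qₚ/Kₚ) = (8.314 J mol⁻¹ K⁻¹)(350 K) × ln(264/87)
   = (2.910 kJ/mol)(1.110) = 3.23 kJ/mol
ΔG > 0, so the forward reaction is non-spontaneous (proceeds in reverse).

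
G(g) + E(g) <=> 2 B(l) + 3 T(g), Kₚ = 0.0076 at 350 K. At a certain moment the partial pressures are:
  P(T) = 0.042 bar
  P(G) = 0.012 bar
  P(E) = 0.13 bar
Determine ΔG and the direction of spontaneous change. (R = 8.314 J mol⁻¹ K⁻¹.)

ΔG = 5.33 kJ/mol; the forward reaction is non-spontaneous

(B is a pure liquid — omitted from Qₚ.)
Qₚ = P(T)³ / (P(G)·P(E)) = (0.042)³ / ((0.012)·(0.13)) = 0.0475
ΔG = RT ln(Qₚ/Kₚ) = (8.314 J mol⁻¹ K⁻¹)(350 K) × ln(0.0475/0.0076)
   = (2.910 kJ/mol)(1.833) = 5.33 kJ/mol
ΔG > 0, so the forward reaction is non-spontaneous (proceeds in reverse).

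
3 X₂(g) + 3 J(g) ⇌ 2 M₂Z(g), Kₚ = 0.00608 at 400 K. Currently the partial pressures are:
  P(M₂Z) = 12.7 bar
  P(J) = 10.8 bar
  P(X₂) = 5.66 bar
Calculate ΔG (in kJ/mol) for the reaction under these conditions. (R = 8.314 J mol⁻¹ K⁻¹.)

Qₚ = P(M₂Z)² / (P(X₂)³·P(J)³) = (12.7)² / ((5.66)³·(10.8)³) = 7.06×10⁻⁴
ΔG = RT ln(Qₚ/Kₚ) = (8.314 J mol⁻¹ K⁻¹)(400 K) × ln(7.06×10⁻⁴/0.00608)
   = (3.326 kJ/mol)(-2.153) = -7.16 kJ/mol
ΔG < 0, so the forward reaction is spontaneous (proceeds forward).

ΔG = -7.16 kJ/mol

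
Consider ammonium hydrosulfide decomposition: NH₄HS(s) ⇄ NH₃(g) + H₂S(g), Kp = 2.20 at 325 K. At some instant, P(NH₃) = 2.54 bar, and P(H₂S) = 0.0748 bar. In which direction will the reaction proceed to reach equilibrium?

forward (toward products)

(NH₄HS is a pure solid — omitted from Qp.)
Qp = P(NH₃)·P(H₂S) = (2.54)·(0.0748) = 0.190
Qp = 0.190 < Kp = 2.20, so the forward reaction proceeds.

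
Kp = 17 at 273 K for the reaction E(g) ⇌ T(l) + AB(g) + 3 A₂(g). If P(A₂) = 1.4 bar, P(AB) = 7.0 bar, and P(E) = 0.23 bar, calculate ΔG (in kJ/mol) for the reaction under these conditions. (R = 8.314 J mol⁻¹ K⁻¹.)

ΔG = 3.61 kJ/mol

(T is a pure liquid — omitted from Qp.)
Qp = P(AB)·P(A₂)³ / P(E) = (7.0)·(1.4)³ / (0.23) = 83.5
ΔG = RT ln(Qp/Kp) = (8.314 J mol⁻¹ K⁻¹)(273 K) × ln(83.5/17)
   = (2.270 kJ/mol)(1.592) = 3.61 kJ/mol
ΔG > 0, so the forward reaction is non-spontaneous (proceeds in reverse).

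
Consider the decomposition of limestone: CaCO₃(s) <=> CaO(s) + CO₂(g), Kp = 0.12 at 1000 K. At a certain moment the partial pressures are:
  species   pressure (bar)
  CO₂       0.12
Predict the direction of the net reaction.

no net change (already at equilibrium)

(CaCO₃, CaO are pure solids — omitted from Qp.)
Qp = P(CO₂) = 0.12
Qp = 0.12 = Kp, so the system is already at equilibrium.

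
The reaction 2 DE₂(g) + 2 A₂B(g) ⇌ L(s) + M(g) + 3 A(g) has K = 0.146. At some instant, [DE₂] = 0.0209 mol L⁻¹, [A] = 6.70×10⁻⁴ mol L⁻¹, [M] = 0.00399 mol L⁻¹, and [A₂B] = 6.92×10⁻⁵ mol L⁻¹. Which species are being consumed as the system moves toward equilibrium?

(L is a pure solid — omitted from Q.)
Q = [M]·[A]³ / ([DE₂]²·[A₂B]²) = (0.00399)·(6.70×10⁻⁴)³ / ((0.0209)²·(6.92×10⁻⁵)²) = 0.574
Q = 0.574 > K = 0.146: net reverse reaction.

L, M, A (products)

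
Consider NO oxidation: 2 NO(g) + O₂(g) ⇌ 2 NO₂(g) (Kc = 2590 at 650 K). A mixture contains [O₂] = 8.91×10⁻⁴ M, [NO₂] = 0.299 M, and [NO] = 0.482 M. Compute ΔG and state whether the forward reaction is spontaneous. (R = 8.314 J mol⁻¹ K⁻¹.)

Qc = [NO₂]² / ([NO]²·[O₂]) = (0.299)² / ((0.482)²·(8.91×10⁻⁴)) = 432
ΔG = RT ln(Qc/Kc) = (8.314 J mol⁻¹ K⁻¹)(650 K) × ln(432/2590)
   = (5.404 kJ/mol)(-1.791) = -9.68 kJ/mol
ΔG < 0, so the forward reaction is spontaneous (proceeds forward).

ΔG = -9.68 kJ/mol; the forward reaction is spontaneous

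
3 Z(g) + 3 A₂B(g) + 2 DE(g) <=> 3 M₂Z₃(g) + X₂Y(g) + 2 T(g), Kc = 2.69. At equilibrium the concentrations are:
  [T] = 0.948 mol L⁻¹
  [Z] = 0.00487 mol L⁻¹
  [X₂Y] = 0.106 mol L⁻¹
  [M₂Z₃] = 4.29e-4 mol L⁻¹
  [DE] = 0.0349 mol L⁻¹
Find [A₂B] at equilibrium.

At equilibrium, Kc = [M₂Z₃]³·[X₂Y]·[T]² / ([Z]³·[A₂B]³·[DE]²) = 2.69.
(4.29e-4)³·(0.106)·(0.948)² / ((0.00487)³·([A₂B])³·(0.0349)²) = 2.69
[A₂B]³ = 0.0199 ⇒ [A₂B] = 0.271 mol L⁻¹

[A₂B] = 0.271 mol L⁻¹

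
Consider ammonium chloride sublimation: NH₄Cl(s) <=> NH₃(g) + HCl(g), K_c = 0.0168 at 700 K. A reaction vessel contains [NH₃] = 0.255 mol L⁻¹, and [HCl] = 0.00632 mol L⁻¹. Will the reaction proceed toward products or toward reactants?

(NH₄Cl is a pure solid — omitted from Q_c.)
Q_c = [NH₃]·[HCl] = (0.255)·(0.00632) = 0.00161
Q_c = 0.00161 < K_c = 0.0168, so the forward reaction proceeds.

in the forward direction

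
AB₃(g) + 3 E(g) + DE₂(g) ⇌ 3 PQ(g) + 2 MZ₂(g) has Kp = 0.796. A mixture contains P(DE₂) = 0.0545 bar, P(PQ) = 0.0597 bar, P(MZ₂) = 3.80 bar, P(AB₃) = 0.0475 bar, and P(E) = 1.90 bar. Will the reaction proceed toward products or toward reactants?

to the right

Qp = P(PQ)³·P(MZ₂)² / (P(AB₃)·P(E)³·P(DE₂)) = (0.0597)³·(3.80)² / ((0.0475)·(1.90)³·(0.0545)) = 0.173
Qp = 0.173 < Kp = 0.796, so the forward reaction proceeds.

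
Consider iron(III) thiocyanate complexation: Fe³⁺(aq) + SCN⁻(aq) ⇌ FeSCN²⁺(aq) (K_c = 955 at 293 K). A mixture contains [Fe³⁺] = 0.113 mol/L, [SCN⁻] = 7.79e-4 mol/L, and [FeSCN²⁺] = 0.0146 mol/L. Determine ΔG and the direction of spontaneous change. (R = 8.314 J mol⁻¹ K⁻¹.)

Q_c = [FeSCN²⁺] / ([Fe³⁺]·[SCN⁻]) = (0.0146) / ((0.113)·(7.79e-4)) = 166
ΔG = RT ln(Q_c/K_c) = (8.314 J mol⁻¹ K⁻¹)(293 K) × ln(166/955)
   = (2.436 kJ/mol)(-1.750) = -4.26 kJ/mol
ΔG < 0, so the forward reaction is spontaneous (proceeds forward).

ΔG = -4.26 kJ/mol; the forward reaction is spontaneous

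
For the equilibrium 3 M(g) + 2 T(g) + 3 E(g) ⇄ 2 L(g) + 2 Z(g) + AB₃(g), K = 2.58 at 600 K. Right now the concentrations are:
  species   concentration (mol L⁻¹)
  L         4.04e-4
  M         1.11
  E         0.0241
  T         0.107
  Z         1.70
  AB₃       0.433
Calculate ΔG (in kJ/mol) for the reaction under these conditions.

Q = [L]²·[Z]²·[AB₃] / ([M]³·[T]²·[E]³) = (4.04e-4)²·(1.70)²·(0.433) / ((1.11)³·(0.107)²·(0.0241)³) = 0.932
ΔG = RT ln(Q/K) = (8.314 J mol⁻¹ K⁻¹)(600 K) × ln(0.932/2.58)
   = (4.988 kJ/mol)(-1.018) = -5.08 kJ/mol
ΔG < 0, so the forward reaction is spontaneous (proceeds forward).

ΔG = -5.08 kJ/mol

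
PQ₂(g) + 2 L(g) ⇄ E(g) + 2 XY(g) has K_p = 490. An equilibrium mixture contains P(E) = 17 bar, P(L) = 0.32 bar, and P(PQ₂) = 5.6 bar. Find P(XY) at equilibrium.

P(XY) = 4.1 bar

At equilibrium, K_p = P(E)·P(XY)² / (P(PQ₂)·P(L)²) = 490.
(17)·(P(XY))² / ((5.6)·(0.32)²) = 490
P(XY)² = 16.5 ⇒ P(XY) = 4.1 bar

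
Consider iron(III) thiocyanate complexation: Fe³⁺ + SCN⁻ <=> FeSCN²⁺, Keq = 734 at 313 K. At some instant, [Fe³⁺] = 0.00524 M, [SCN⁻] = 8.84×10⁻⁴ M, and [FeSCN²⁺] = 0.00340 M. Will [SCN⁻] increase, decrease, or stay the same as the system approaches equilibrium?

stay the same

Q = [FeSCN²⁺] / ([Fe³⁺]·[SCN⁻]) = (0.00340) / ((0.00524)·(8.84×10⁻⁴)) = 734
Q = 734 = Keq; the system is at equilibrium.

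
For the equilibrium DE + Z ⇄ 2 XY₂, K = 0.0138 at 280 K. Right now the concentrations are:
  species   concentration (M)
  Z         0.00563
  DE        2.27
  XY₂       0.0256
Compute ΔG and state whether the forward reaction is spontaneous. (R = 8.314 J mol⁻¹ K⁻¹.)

ΔG = 3.06 kJ/mol; the forward reaction is non-spontaneous

Q = [XY₂]² / ([DE]·[Z]) = (0.0256)² / ((2.27)·(0.00563)) = 0.0513
ΔG = RT ln(Q/K) = (8.314 J mol⁻¹ K⁻¹)(280 K) × ln(0.0513/0.0138)
   = (2.328 kJ/mol)(1.313) = 3.06 kJ/mol
ΔG > 0, so the forward reaction is non-spontaneous (proceeds in reverse).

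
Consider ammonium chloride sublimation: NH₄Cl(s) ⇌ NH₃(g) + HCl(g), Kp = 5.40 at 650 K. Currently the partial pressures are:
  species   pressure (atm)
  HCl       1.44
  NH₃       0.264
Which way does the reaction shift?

(NH₄Cl is a pure solid — omitted from Qp.)
Qp = P(NH₃)·P(HCl) = (0.264)·(1.44) = 0.380
Qp = 0.380 < Kp = 5.40, so the forward reaction proceeds.

in the forward direction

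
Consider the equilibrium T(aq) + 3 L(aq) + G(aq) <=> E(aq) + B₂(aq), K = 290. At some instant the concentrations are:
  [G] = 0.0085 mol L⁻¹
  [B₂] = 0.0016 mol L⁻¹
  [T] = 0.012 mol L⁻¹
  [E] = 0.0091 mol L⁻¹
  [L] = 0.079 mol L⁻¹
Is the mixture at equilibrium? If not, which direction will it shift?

yes, at equilibrium

Q = [E]·[B₂] / ([T]·[L]³·[G]) = (0.0091)·(0.0016) / ((0.012)·(0.079)³·(0.0085)) = 290
Q = 290 = K; the system is at equilibrium.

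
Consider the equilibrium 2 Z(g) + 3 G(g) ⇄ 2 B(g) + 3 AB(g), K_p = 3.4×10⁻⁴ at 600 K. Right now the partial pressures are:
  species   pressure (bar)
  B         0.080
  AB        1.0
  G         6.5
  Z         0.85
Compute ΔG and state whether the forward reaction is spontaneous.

Q_p = P(B)²·P(AB)³ / (P(Z)²·P(G)³) = (0.080)²·(1.0)³ / ((0.85)²·(6.5)³) = 3.23×10⁻⁵
ΔG = RT ln(Q_p/K_p) = (8.314 J mol⁻¹ K⁻¹)(600 K) × ln(3.23×10⁻⁵/3.4×10⁻⁴)
   = (4.988 kJ/mol)(-2.354) = -11.7 kJ/mol
ΔG < 0, so the forward reaction is spontaneous (proceeds forward).

ΔG = -11.7 kJ/mol; the forward reaction is spontaneous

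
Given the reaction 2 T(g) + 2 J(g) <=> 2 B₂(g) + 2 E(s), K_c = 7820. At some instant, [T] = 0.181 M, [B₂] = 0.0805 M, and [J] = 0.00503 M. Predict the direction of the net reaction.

(E is a pure solid — omitted from Q_c.)
Q_c = [B₂]² / ([T]²·[J]²) = (0.0805)² / ((0.181)²·(0.00503)²) = 7820
Q_c = 7820 = K_c, so the system is already at equilibrium.

at equilibrium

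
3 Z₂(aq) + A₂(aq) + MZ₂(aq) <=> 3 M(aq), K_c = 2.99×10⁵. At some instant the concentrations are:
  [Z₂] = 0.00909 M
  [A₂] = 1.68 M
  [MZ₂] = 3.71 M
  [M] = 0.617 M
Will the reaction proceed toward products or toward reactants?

Q_c = [M]³ / ([Z₂]³·[A₂]·[MZ₂]) = (0.617)³ / ((0.00909)³·(1.68)·(3.71)) = 50200
Q_c = 50200 < K_c = 2.99×10⁵, so the forward reaction proceeds.

to the right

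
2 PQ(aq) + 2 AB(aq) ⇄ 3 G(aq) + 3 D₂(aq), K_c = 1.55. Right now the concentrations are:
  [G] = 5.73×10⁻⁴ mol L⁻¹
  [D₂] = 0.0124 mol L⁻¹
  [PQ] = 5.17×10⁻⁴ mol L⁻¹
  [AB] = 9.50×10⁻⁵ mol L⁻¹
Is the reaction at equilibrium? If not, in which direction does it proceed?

toward products

Q_c = [G]³·[D₂]³ / ([PQ]²·[AB]²) = (5.73×10⁻⁴)³·(0.0124)³ / ((5.17×10⁻⁴)²·(9.50×10⁻⁵)²) = 0.149
Q_c = 0.149 < K_c = 1.55, so the forward reaction proceeds.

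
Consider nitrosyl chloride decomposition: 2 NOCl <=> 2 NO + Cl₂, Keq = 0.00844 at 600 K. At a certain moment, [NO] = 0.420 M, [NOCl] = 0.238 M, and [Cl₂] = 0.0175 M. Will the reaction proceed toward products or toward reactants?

Q = [NO]²·[Cl₂] / [NOCl]² = (0.420)²·(0.0175) / (0.238)² = 0.0545
Q = 0.0545 > Keq = 0.00844, so the reverse reaction proceeds.

to the left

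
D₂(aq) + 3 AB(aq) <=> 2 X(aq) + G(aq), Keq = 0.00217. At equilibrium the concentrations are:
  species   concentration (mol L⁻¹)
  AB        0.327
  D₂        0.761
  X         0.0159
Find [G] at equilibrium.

[G] = 0.228 mol L⁻¹

At equilibrium, Keq = [X]²·[G] / ([D₂]·[AB]³) = 0.00217.
(0.0159)²·([G]) / ((0.761)·(0.327)³) = 0.00217
[G] = 0.228 mol L⁻¹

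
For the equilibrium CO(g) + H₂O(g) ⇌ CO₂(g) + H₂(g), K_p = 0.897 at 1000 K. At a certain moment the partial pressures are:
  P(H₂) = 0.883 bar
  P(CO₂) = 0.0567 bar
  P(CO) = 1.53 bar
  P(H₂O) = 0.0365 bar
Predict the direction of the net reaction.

no net change (already at equilibrium)

Q_p = P(CO₂)·P(H₂) / (P(CO)·P(H₂O)) = (0.0567)·(0.883) / ((1.53)·(0.0365)) = 0.897
Q_p = 0.897 = K_p, so the system is already at equilibrium.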